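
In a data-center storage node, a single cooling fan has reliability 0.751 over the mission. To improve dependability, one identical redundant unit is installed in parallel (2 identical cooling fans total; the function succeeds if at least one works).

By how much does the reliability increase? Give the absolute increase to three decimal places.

0.187

R_before = 0.751
R_after = 1 − (1 − 0.751)^2 = 0.938
ΔR = 0.938 − 0.751 = 0.187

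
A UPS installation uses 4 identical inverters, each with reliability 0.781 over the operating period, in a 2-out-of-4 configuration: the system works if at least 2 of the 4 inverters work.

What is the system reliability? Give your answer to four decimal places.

0.9649

R = Σ_{i=2}^{4} C(4,i) p^i (1−p)^{4−i} with p = 0.781
C(4,2)·0.781^2·0.219^2 = 0.175526
C(4,3)·0.781^3·0.219^1 = 0.417308
C(4,4)·0.781^4·0.219^0 = 0.372052
Sum = 0.9649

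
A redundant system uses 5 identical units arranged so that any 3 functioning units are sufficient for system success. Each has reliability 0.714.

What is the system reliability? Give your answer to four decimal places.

0.8549

R = Σ_{i=3}^{5} C(5,i) p^i (1−p)^{5−i} with p = 0.714
C(5,3)·0.714^3·0.286^2 = 0.297733
C(5,4)·0.714^4·0.286^1 = 0.371646
C(5,5)·0.714^5·0.286^0 = 0.185563
Sum = 0.8549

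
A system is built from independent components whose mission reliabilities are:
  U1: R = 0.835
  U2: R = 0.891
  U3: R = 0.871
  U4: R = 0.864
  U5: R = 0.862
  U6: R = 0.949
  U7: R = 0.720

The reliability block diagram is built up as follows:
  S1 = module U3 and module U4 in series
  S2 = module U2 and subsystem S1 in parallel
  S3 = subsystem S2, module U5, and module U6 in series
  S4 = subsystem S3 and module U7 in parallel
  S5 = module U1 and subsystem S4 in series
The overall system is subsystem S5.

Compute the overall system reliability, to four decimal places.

Series (U3 and U4): 0.871000 × 0.864000 = 0.752544
Parallel (U2 and [0.752544]): 1 − (1 − 0.891000)(1 − 0.752544) = 0.973027
Series ([0.973027], U5, and U6): 0.973027 × 0.862000 × 0.949000 = 0.795973
Parallel ([0.795973] and U7): 1 − (1 − 0.795973)(1 − 0.720000) = 0.942872
Series (U1 and [0.942872]): 0.835000 × 0.942872 = 0.7873

0.7873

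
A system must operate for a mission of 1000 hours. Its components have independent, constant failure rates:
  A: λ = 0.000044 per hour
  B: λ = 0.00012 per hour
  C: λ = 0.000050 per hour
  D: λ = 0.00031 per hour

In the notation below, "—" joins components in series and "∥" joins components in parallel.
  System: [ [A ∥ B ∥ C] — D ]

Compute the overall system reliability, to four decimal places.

R(A) = exp(−0.000044 × 1000) = 0.956954
R(B) = exp(−0.00012 × 1000) = 0.886920
R(C) = exp(−0.000050 × 1000) = 0.951229
R(D) = exp(−0.00031 × 1000) = 0.733447
Parallel (A, B, and C): 1 − (1 − 0.956954)(1 − 0.886920)(1 − 0.951229) = 0.999763
Series ([0.999763] and D): 0.999763 × 0.733447 = 0.7333

0.7333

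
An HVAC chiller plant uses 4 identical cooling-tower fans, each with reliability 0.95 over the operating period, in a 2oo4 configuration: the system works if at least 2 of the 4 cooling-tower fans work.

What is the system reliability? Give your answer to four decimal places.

0.9995

R = Σ_{i=2}^{4} C(4,i) p^i (1−p)^{4−i} with p = 0.95
C(4,2)·0.95^2·0.05^2 = 0.013538
C(4,3)·0.95^3·0.05^1 = 0.171475
C(4,4)·0.95^4·0.05^0 = 0.814506
Sum = 0.9995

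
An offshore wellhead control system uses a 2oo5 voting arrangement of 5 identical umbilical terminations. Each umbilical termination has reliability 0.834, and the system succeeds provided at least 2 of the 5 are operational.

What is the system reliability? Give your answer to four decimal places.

R = Σ_{i=2}^{5} C(5,i) p^i (1−p)^{5−i} with p = 0.834
C(5,2)·0.834^2·0.166^3 = 0.031817
C(5,3)·0.834^3·0.166^2 = 0.159851
C(5,4)·0.834^4·0.166^1 = 0.401552
C(5,5)·0.834^5·0.166^0 = 0.403488
Sum = 0.9967

0.9967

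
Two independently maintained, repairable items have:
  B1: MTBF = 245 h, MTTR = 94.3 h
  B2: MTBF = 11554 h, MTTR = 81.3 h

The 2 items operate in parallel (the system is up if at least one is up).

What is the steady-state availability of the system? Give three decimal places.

0.998

A(B1) = MTBF/(MTBF+MTTR) = 245/(245+94.3) = 0.722075
A(B2) = MTBF/(MTBF+MTTR) = 11554/(11554+81.3) = 0.993013
Parallel availability: 1 − (1 − 0.722075)(1 − 0.993013) = 0.998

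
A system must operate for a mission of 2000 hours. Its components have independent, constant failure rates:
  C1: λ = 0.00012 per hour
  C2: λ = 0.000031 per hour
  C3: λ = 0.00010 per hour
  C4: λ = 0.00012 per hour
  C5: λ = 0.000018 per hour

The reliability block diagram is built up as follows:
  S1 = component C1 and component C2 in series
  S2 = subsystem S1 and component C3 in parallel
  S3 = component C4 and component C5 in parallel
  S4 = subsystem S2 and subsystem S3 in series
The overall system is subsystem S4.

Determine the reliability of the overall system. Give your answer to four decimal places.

0.9456

R(C1) = exp(−0.00012 × 2000) = 0.786628
R(C2) = exp(−0.000031 × 2000) = 0.939883
R(C3) = exp(−0.00010 × 2000) = 0.818731
R(C4) = exp(−0.00012 × 2000) = 0.786628
R(C5) = exp(−0.000018 × 2000) = 0.964640
Series (C1 and C2): 0.786628 × 0.939883 = 0.739338
Parallel ([0.739338] and C3): 1 − (1 − 0.739338)(1 − 0.818731) = 0.952750
Parallel (C4 and C5): 1 − (1 − 0.786628)(1 − 0.964640) = 0.992455
Series ([0.952750] and [0.992455]): 0.952750 × 0.992455 = 0.9456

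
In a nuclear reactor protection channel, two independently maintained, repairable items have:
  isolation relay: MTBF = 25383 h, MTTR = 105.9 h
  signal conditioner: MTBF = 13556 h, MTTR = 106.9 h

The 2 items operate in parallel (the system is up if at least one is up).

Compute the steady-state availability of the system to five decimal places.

0.99997

A(isolation relay) = MTBF/(MTBF+MTTR) = 25383/(25383+105.9) = 0.995845
A(signal conditioner) = MTBF/(MTBF+MTTR) = 13556/(13556+106.9) = 0.992176
Parallel availability: 1 − (1 − 0.995845)(1 − 0.992176) = 0.99997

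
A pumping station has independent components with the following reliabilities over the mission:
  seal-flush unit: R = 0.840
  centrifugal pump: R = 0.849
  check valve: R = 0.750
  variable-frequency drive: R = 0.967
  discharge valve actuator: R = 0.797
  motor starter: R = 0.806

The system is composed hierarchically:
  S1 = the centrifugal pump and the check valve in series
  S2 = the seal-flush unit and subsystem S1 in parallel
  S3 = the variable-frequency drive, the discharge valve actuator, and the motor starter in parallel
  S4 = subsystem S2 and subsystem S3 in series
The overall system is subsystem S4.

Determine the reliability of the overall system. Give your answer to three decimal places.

Series (centrifugal pump and check valve): 0.84900 × 0.75000 = 0.63675
Parallel (seal-flush unit and [0.63675]): 1 − (1 − 0.84000)(1 − 0.63675) = 0.94188
Parallel (variable-frequency drive, discharge valve actuator, and motor starter): 1 − (1 − 0.96700)(1 − 0.79700)(1 − 0.80600) = 0.99870
Series ([0.94188] and [0.99870]): 0.94188 × 0.99870 = 0.941

0.941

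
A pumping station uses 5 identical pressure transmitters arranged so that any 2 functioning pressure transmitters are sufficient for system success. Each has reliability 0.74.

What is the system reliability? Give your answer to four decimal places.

R = Σ_{i=2}^{5} C(5,i) p^i (1−p)^{5−i} with p = 0.74
C(5,2)·0.74^2·0.26^3 = 0.096246
C(5,3)·0.74^3·0.26^2 = 0.273931
C(5,4)·0.74^4·0.26^1 = 0.389825
C(5,5)·0.74^5·0.26^0 = 0.221901
Sum = 0.9819

0.9819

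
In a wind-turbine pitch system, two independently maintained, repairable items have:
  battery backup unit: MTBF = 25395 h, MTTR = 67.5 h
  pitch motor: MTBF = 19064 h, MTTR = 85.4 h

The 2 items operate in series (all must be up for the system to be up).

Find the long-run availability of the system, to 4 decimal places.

0.9929

A(battery backup unit) = MTBF/(MTBF+MTTR) = 25395/(25395+67.5) = 0.997349
A(pitch motor) = MTBF/(MTBF+MTTR) = 19064/(19064+85.4) = 0.995540
Series availability: 0.997349 × 0.995540 = 0.9929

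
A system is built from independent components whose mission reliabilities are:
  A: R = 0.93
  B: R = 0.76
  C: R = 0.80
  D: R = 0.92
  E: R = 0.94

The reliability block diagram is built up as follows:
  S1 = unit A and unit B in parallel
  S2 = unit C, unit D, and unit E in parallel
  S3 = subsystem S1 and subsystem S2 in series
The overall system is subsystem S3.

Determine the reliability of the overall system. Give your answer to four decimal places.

0.9823

Parallel (A and B): 1 − (1 − 0.930000)(1 − 0.760000) = 0.983200
Parallel (C, D, and E): 1 − (1 − 0.800000)(1 − 0.920000)(1 − 0.940000) = 0.999040
Series ([0.983200] and [0.999040]): 0.983200 × 0.999040 = 0.9823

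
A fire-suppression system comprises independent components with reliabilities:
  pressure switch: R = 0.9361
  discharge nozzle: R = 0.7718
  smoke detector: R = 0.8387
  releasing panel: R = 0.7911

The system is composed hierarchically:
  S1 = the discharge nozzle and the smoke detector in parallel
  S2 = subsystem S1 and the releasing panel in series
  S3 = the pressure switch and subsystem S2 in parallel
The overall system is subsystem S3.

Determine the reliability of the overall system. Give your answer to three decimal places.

0.985

Parallel (discharge nozzle and smoke detector): 1 − (1 − 0.77180)(1 − 0.83870) = 0.96319
Series ([0.96319] and releasing panel): 0.96319 × 0.79110 = 0.76198
Parallel (pressure switch and [0.76198]): 1 − (1 − 0.93610)(1 − 0.76198) = 0.985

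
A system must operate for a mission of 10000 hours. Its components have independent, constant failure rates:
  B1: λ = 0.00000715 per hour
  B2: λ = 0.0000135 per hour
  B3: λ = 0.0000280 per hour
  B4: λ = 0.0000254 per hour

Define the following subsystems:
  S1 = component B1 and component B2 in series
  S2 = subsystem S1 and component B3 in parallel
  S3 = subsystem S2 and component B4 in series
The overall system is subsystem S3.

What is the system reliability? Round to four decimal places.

R(B1) = exp(−0.00000715 × 10000) = 0.930996
R(B2) = exp(−0.0000135 × 10000) = 0.873716
R(B3) = exp(−0.0000280 × 10000) = 0.755784
R(B4) = exp(−0.0000254 × 10000) = 0.775692
Series (B1 and B2): 0.930996 × 0.873716 = 0.813426
Parallel ([0.813426] and B3): 1 − (1 − 0.813426)(1 − 0.755784) = 0.954436
Series ([0.954436] and B4): 0.954436 × 0.775692 = 0.7403

0.7403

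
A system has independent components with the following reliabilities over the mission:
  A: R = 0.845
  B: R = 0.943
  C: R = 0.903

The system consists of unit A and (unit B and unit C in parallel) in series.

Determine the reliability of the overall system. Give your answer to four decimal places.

Parallel (B and C): 1 − (1 − 0.943000)(1 − 0.903000) = 0.994471
Series (A and [0.994471]): 0.845000 × 0.994471 = 0.8403

0.8403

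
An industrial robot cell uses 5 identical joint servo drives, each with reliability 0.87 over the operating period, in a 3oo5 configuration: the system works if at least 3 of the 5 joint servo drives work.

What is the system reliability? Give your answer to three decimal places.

0.982

R = Σ_{i=3}^{5} C(5,i) p^i (1−p)^{5−i} with p = 0.87
C(5,3)·0.87^3·0.13^2 = 0.11129
C(5,4)·0.87^4·0.13^1 = 0.37238
C(5,5)·0.87^5·0.13^0 = 0.49842
Sum = 0.982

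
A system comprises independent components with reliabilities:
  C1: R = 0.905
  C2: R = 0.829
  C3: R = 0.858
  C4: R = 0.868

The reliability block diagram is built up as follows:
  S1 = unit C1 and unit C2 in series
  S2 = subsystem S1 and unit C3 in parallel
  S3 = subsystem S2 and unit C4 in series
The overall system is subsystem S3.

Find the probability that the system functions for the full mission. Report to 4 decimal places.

Series (C1 and C2): 0.905000 × 0.829000 = 0.750245
Parallel ([0.750245] and C3): 1 − (1 − 0.750245)(1 − 0.858000) = 0.964535
Series ([0.964535] and C4): 0.964535 × 0.868000 = 0.8372

0.8372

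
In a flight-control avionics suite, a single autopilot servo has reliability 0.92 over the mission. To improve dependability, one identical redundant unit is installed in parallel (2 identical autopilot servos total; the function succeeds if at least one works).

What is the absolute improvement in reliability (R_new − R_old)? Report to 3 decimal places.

R_before = 0.92
R_after = 1 − (1 − 0.92)^2 = 0.994
ΔR = 0.994 − 0.92 = 0.074

0.074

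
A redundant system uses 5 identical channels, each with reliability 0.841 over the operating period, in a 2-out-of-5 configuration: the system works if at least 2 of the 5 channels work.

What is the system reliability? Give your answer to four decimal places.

R = Σ_{i=2}^{5} C(5,i) p^i (1−p)^{5−i} with p = 0.841
C(5,2)·0.841^2·0.159^3 = 0.028430
C(5,3)·0.841^3·0.159^2 = 0.150377
C(5,4)·0.841^4·0.159^1 = 0.397696
C(5,5)·0.841^5·0.159^0 = 0.420707
Sum = 0.9972

0.9972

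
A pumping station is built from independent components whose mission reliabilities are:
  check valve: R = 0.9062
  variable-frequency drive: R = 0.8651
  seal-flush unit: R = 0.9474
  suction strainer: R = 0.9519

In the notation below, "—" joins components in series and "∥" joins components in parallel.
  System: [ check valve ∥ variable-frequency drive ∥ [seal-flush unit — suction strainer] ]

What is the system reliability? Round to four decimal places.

0.9988

Series (seal-flush unit and suction strainer): 0.947400 × 0.951900 = 0.901830
Parallel (check valve, variable-frequency drive, and [0.901830]): 1 − (1 − 0.906200)(1 − 0.865100)(1 − 0.901830) = 0.9988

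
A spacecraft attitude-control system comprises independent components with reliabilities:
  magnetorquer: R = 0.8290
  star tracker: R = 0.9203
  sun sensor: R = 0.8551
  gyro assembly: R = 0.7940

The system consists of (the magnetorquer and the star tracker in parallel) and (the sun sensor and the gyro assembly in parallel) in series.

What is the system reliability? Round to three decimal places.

0.957

Parallel (magnetorquer and star tracker): 1 − (1 − 0.82900)(1 − 0.92030) = 0.98637
Parallel (sun sensor and gyro assembly): 1 − (1 − 0.85510)(1 − 0.79400) = 0.97015
Series ([0.98637] and [0.97015]): 0.98637 × 0.97015 = 0.957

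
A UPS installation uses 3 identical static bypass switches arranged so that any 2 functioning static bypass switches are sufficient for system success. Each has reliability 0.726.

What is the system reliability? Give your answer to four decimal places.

R = Σ_{i=2}^{3} C(3,i) p^i (1−p)^{3−i} with p = 0.726
C(3,2)·0.726^2·0.274^1 = 0.433256
C(3,3)·0.726^3·0.274^0 = 0.382657
Sum = 0.8159

0.8159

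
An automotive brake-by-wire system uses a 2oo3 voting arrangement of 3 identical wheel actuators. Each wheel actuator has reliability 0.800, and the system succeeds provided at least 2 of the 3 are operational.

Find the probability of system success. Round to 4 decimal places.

0.8960

R = Σ_{i=2}^{3} C(3,i) p^i (1−p)^{3−i} with p = 0.800
C(3,2)·0.800^2·0.200^1 = 0.384000
C(3,3)·0.800^3·0.200^0 = 0.512000
Sum = 0.8960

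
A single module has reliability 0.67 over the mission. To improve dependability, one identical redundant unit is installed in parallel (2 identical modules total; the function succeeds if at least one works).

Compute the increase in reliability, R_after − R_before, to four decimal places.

0.2211

R_before = 0.67
R_after = 1 − (1 − 0.67)^2 = 0.8911
ΔR = 0.8911 − 0.67 = 0.2211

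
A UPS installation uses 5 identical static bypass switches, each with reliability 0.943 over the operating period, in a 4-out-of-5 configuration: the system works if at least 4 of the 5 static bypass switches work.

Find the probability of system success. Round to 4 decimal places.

0.9711

R = Σ_{i=4}^{5} C(5,i) p^i (1−p)^{5−i} with p = 0.943
C(5,4)·0.943^4·0.057^1 = 0.225368
C(5,5)·0.943^5·0.057^0 = 0.745690
Sum = 0.9711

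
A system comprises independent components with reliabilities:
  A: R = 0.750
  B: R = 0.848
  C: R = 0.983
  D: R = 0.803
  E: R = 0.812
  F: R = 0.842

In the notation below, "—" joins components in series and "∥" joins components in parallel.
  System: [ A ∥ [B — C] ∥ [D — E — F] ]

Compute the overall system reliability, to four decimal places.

0.9812

Series (B and C): 0.848000 × 0.983000 = 0.833584
Series (D, E, and F): 0.803000 × 0.812000 × 0.842000 = 0.549014
Parallel (A, [0.833584], and [0.549014]): 1 − (1 − 0.750000)(1 − 0.833584)(1 − 0.549014) = 0.9812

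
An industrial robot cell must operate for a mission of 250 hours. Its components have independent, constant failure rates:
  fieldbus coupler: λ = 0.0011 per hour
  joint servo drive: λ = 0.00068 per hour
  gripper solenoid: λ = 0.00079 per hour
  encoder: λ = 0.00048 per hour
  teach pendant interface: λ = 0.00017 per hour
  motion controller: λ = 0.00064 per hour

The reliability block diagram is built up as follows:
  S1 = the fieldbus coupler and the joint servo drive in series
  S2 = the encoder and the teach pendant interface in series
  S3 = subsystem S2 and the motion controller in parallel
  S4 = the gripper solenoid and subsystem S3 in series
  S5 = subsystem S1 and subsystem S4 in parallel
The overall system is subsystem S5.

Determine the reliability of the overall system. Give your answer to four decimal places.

R(fieldbus coupler) = exp(−0.0011 × 250) = 0.759572
R(joint servo drive) = exp(−0.00068 × 250) = 0.843665
R(gripper solenoid) = exp(−0.00079 × 250) = 0.820780
R(encoder) = exp(−0.00048 × 250) = 0.886920
R(teach pendant interface) = exp(−0.00017 × 250) = 0.958390
R(motion controller) = exp(−0.00064 × 250) = 0.852144
Series (fieldbus coupler and joint servo drive): 0.759572 × 0.843665 = 0.640824
Series (encoder and teach pendant interface): 0.886920 × 0.958390 = 0.850015
Parallel ([0.850015] and motion controller): 1 − (1 − 0.850015)(1 − 0.852144) = 0.977824
Series (gripper solenoid and [0.977824]): 0.820780 × 0.977824 = 0.802578
Parallel ([0.640824] and [0.802578]): 1 − (1 − 0.640824)(1 − 0.802578) = 0.9291

0.9291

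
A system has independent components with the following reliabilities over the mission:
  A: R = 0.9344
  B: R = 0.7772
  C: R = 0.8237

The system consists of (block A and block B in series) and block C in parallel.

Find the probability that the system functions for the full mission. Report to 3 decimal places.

0.952

Series (A and B): 0.93440 × 0.77720 = 0.72622
Parallel ([0.72622] and C): 1 − (1 − 0.72622)(1 − 0.82370) = 0.952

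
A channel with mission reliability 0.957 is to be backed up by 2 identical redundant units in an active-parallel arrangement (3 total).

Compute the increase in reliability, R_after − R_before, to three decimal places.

0.043

R_before = 0.957
R_after = 1 − (1 − 0.957)^3 = 1.000
ΔR = 1.000 − 0.957 = 0.043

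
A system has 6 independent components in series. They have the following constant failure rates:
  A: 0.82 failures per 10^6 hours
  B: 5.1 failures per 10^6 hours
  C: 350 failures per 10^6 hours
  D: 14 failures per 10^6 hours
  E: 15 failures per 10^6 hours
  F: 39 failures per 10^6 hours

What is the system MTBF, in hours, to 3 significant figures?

2360

Series of exponential components: λ_sys = Σ λ_i
λ_sys = 0.00000082 + 0.0000051 + 0.00035 + 0.000014 + 0.000015 + 0.000039 = 4.2392e-04 /h
MTBF = 1 / λ_sys = 2360 h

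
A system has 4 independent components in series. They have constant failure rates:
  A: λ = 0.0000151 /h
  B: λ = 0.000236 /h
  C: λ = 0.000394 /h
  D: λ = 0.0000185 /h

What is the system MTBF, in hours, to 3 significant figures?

Series of exponential components: λ_sys = Σ λ_i
λ_sys = 0.0000151 + 0.000236 + 0.000394 + 0.0000185 = 6.6360e-04 /h
MTBF = 1 / λ_sys = 1510 h

1510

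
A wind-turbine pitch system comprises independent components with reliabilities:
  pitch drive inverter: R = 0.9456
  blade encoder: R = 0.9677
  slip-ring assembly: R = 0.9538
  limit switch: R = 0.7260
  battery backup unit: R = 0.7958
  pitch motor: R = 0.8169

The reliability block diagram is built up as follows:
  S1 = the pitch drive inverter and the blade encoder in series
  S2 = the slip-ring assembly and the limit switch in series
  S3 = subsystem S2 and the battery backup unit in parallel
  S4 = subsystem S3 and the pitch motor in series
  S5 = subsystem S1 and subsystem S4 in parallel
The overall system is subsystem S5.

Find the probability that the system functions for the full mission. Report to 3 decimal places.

0.980

Series (pitch drive inverter and blade encoder): 0.94560 × 0.96770 = 0.91506
Series (slip-ring assembly and limit switch): 0.95380 × 0.72600 = 0.69246
Parallel ([0.69246] and battery backup unit): 1 − (1 − 0.69246)(1 − 0.79580) = 0.93720
Series ([0.93720] and pitch motor): 0.93720 × 0.81690 = 0.76560
Parallel ([0.91506] and [0.76560]): 1 − (1 − 0.91506)(1 − 0.76560) = 0.980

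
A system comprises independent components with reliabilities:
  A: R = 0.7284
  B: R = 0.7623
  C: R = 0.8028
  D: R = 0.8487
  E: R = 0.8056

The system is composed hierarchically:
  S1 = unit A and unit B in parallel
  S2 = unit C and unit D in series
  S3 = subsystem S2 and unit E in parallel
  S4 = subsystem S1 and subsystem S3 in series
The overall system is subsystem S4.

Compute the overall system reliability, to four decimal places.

Parallel (A and B): 1 − (1 − 0.728400)(1 − 0.762300) = 0.935441
Series (C and D): 0.802800 × 0.848700 = 0.681336
Parallel ([0.681336] and E): 1 − (1 − 0.681336)(1 − 0.805600) = 0.938052
Series ([0.935441] and [0.938052]): 0.935441 × 0.938052 = 0.8775

0.8775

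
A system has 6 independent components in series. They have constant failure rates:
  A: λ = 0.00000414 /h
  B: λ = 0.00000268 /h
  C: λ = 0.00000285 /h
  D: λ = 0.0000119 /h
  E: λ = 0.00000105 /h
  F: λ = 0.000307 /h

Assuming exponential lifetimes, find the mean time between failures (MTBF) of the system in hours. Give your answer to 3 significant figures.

Series of exponential components: λ_sys = Σ λ_i
λ_sys = 0.00000414 + 0.00000268 + 0.00000285 + 0.0000119 + 0.00000105 + 0.000307 = 3.2962e-04 /h
MTBF = 1 / λ_sys = 3030 h

3030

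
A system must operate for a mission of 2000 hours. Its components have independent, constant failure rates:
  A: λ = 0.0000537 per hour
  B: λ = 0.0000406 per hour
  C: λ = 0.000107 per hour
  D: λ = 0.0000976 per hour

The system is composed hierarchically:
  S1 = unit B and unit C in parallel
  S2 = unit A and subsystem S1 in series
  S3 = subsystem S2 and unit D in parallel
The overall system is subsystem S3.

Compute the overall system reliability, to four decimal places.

R(A) = exp(−0.0000537 × 2000) = 0.898166
R(B) = exp(−0.0000406 × 2000) = 0.922009
R(C) = exp(−0.000107 × 2000) = 0.807348
R(D) = exp(−0.0000976 × 2000) = 0.822670
Parallel (B and C): 1 − (1 − 0.922009)(1 − 0.807348) = 0.984975
Series (A and [0.984975]): 0.898166 × 0.984975 = 0.884671
Parallel ([0.884671] and D): 1 − (1 − 0.884671)(1 − 0.822670) = 0.9795

0.9795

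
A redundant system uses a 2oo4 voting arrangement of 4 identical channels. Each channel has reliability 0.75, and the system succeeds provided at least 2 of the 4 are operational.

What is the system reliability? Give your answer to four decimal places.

0.9492

R = Σ_{i=2}^{4} C(4,i) p^i (1−p)^{4−i} with p = 0.75
C(4,2)·0.75^2·0.25^2 = 0.210938
C(4,3)·0.75^3·0.25^1 = 0.421875
C(4,4)·0.75^4·0.25^0 = 0.316406
Sum = 0.9492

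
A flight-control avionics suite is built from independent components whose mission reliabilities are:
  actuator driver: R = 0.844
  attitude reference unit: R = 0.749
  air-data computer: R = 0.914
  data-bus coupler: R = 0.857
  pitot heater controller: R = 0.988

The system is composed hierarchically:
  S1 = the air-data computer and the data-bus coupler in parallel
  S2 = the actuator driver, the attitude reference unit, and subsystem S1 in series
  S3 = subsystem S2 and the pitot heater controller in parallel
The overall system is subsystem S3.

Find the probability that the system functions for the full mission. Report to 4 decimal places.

0.9955

Parallel (air-data computer and data-bus coupler): 1 − (1 − 0.914000)(1 − 0.857000) = 0.987702
Series (actuator driver, attitude reference unit, and [0.987702]): 0.844000 × 0.749000 × 0.987702 = 0.624382
Parallel ([0.624382] and pitot heater controller): 1 − (1 − 0.624382)(1 − 0.988000) = 0.9955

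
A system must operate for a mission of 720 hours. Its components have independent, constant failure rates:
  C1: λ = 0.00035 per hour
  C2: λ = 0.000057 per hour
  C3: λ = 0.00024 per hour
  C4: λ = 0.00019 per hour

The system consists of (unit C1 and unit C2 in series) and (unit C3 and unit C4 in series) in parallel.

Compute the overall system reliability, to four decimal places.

0.9324

R(C1) = exp(−0.00035 × 720) = 0.777245
R(C2) = exp(−0.000057 × 720) = 0.959791
R(C3) = exp(−0.00024 × 720) = 0.841306
R(C4) = exp(−0.00019 × 720) = 0.872145
Series (C1 and C2): 0.777245 × 0.959791 = 0.745993
Series (C3 and C4): 0.841306 × 0.872145 = 0.733741
Parallel ([0.745993] and [0.733741]): 1 − (1 − 0.745993)(1 − 0.733741) = 0.9324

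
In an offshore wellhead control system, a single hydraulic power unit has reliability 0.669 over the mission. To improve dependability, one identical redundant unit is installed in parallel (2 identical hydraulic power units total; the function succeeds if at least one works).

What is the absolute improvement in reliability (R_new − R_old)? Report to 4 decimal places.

R_before = 0.669
R_after = 1 − (1 − 0.669)^2 = 0.8904
ΔR = 0.8904 − 0.669 = 0.2214

0.2214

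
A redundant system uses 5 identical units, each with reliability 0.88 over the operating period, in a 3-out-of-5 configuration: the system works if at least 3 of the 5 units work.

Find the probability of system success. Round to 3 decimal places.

0.986

R = Σ_{i=3}^{5} C(5,i) p^i (1−p)^{5−i} with p = 0.88
C(5,3)·0.88^3·0.12^2 = 0.09813
C(5,4)·0.88^4·0.12^1 = 0.35982
C(5,5)·0.88^5·0.12^0 = 0.52773
Sum = 0.986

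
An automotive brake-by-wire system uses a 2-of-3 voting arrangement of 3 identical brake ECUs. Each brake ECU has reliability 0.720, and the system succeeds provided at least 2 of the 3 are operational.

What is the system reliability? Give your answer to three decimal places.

R = Σ_{i=2}^{3} C(3,i) p^i (1−p)^{3−i} with p = 0.720
C(3,2)·0.720^2·0.280^1 = 0.43546
C(3,3)·0.720^3·0.280^0 = 0.37325
Sum = 0.809

0.809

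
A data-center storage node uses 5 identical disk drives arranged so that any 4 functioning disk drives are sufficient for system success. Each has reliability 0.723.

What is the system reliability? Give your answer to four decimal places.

R = Σ_{i=4}^{5} C(5,i) p^i (1−p)^{5−i} with p = 0.723
C(5,4)·0.723^4·0.277^1 = 0.378445
C(5,5)·0.723^5·0.277^0 = 0.197557
Sum = 0.5760

0.5760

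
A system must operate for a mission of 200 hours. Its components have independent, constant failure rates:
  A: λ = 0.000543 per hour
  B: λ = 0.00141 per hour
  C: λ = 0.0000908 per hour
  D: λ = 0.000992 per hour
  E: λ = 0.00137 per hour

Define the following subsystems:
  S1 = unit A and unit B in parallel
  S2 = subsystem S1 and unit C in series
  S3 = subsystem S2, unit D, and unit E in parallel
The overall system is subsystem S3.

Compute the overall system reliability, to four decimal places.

R(A) = exp(−0.000543 × 200) = 0.897089
R(B) = exp(−0.00141 × 200) = 0.754274
R(C) = exp(−0.0000908 × 200) = 0.982004
R(D) = exp(−0.000992 × 200) = 0.820042
R(E) = exp(−0.00137 × 200) = 0.760332
Parallel (A and B): 1 − (1 − 0.897089)(1 − 0.754274) = 0.974712
Series ([0.974712] and C): 0.974712 × 0.982004 = 0.957171
Parallel ([0.957171], D, and E): 1 − (1 − 0.957171)(1 − 0.820042)(1 − 0.760332) = 0.9982

0.9982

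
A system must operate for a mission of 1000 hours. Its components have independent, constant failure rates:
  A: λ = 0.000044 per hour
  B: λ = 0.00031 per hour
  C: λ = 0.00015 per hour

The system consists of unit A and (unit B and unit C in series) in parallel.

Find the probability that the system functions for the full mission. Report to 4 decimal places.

R(A) = exp(−0.000044 × 1000) = 0.956954
R(B) = exp(−0.00031 × 1000) = 0.733447
R(C) = exp(−0.00015 × 1000) = 0.860708
Series (B and C): 0.733447 × 0.860708 = 0.631284
Parallel (A and [0.631284]): 1 − (1 − 0.956954)(1 − 0.631284) = 0.9841

0.9841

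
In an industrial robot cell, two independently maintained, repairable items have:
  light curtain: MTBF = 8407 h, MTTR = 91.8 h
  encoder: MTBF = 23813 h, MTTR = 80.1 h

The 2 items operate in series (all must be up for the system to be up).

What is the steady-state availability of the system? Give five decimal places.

0.98588

A(light curtain) = MTBF/(MTBF+MTTR) = 8407/(8407+91.8) = 0.989198
A(encoder) = MTBF/(MTBF+MTTR) = 23813/(23813+80.1) = 0.996648
Series availability: 0.989198 × 0.996648 = 0.98588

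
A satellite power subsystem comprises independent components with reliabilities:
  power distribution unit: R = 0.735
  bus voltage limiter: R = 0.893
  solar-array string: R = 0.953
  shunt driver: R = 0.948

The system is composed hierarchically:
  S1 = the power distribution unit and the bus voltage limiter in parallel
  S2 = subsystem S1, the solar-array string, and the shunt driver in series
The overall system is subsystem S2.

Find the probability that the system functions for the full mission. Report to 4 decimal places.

Parallel (power distribution unit and bus voltage limiter): 1 − (1 − 0.735000)(1 − 0.893000) = 0.971645
Series ([0.971645], solar-array string, and shunt driver): 0.971645 × 0.953000 × 0.948000 = 0.8778

0.8778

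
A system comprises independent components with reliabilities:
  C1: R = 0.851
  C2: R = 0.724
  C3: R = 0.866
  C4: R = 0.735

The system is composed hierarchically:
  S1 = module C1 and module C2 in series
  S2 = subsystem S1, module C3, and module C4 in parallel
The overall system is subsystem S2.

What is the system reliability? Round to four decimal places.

Series (C1 and C2): 0.851000 × 0.724000 = 0.616124
Parallel ([0.616124], C3, and C4): 1 − (1 − 0.616124)(1 − 0.866000)(1 − 0.735000) = 0.9864

0.9864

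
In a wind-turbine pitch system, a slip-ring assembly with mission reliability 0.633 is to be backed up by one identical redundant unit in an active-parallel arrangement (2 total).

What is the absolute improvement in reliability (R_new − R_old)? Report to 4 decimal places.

0.2323

R_before = 0.633
R_after = 1 − (1 − 0.633)^2 = 0.8653
ΔR = 0.8653 − 0.633 = 0.2323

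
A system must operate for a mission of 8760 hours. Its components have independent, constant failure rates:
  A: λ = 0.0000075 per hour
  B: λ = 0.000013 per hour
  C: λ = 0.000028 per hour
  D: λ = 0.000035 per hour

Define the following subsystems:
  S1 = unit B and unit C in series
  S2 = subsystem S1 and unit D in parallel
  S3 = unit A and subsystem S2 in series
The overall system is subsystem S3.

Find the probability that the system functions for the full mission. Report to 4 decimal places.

R(A) = exp(−0.0000075 × 8760) = 0.936412
R(B) = exp(−0.000013 × 8760) = 0.892365
R(C) = exp(−0.000028 × 8760) = 0.782485
R(D) = exp(−0.000035 × 8760) = 0.735945
Series (B and C): 0.892365 × 0.782485 = 0.698262
Parallel ([0.698262] and D): 1 − (1 − 0.698262)(1 − 0.735945) = 0.920325
Series (A and [0.920325]): 0.936412 × 0.920325 = 0.8618

0.8618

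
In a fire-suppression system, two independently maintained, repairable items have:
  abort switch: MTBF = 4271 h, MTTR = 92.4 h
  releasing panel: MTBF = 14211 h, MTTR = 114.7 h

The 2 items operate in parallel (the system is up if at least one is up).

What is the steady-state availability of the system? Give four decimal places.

A(abort switch) = MTBF/(MTBF+MTTR) = 4271/(4271+92.4) = 0.978824
A(releasing panel) = MTBF/(MTBF+MTTR) = 14211/(14211+114.7) = 0.991993
Parallel availability: 1 − (1 − 0.978824)(1 − 0.991993) = 0.9998

0.9998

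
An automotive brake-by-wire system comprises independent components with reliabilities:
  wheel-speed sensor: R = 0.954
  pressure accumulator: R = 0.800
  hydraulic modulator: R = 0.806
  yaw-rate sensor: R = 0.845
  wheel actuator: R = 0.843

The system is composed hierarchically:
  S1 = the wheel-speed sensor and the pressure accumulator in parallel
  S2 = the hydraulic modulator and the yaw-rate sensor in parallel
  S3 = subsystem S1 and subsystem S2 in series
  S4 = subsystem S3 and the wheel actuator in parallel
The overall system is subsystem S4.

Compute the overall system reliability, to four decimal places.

Parallel (wheel-speed sensor and pressure accumulator): 1 − (1 − 0.954000)(1 − 0.800000) = 0.990800
Parallel (hydraulic modulator and yaw-rate sensor): 1 − (1 − 0.806000)(1 − 0.845000) = 0.969930
Series ([0.990800] and [0.969930]): 0.990800 × 0.969930 = 0.961007
Parallel ([0.961007] and wheel actuator): 1 − (1 − 0.961007)(1 − 0.843000) = 0.9939

0.9939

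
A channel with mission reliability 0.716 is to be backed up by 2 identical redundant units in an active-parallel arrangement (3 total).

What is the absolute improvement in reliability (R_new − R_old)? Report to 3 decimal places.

0.261

R_before = 0.716
R_after = 1 − (1 − 0.716)^3 = 0.977
ΔR = 0.977 − 0.716 = 0.261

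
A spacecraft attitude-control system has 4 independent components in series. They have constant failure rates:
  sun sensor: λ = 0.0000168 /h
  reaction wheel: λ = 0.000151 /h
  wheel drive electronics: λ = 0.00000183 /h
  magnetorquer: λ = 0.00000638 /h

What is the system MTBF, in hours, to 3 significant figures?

Series of exponential components: λ_sys = Σ λ_i
λ_sys = 0.0000168 + 0.000151 + 0.00000183 + 0.00000638 = 1.7601e-04 /h
MTBF = 1 / λ_sys = 5680 h

5680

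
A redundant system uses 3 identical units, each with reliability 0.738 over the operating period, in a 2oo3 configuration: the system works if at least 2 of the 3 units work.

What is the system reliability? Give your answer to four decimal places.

R = Σ_{i=2}^{3} C(3,i) p^i (1−p)^{3−i} with p = 0.738
C(3,2)·0.738^2·0.262^1 = 0.428090
C(3,3)·0.738^3·0.262^0 = 0.401947
Sum = 0.8300

0.8300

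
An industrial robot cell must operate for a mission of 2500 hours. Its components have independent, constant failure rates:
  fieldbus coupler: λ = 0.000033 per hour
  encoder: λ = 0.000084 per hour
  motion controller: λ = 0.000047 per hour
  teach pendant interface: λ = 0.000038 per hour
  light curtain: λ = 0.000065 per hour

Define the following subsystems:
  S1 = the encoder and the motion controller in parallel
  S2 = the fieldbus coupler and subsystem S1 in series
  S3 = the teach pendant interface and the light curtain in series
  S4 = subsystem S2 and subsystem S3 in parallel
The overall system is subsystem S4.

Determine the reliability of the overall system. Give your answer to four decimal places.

0.9776

R(fieldbus coupler) = exp(−0.000033 × 2500) = 0.920811
R(encoder) = exp(−0.000084 × 2500) = 0.810584
R(motion controller) = exp(−0.000047 × 2500) = 0.889141
R(teach pendant interface) = exp(−0.000038 × 2500) = 0.909373
R(light curtain) = exp(−0.000065 × 2500) = 0.850016
Parallel (encoder and motion controller): 1 − (1 − 0.810584)(1 − 0.889141) = 0.979002
Series (fieldbus coupler and [0.979002]): 0.920811 × 0.979002 = 0.901476
Series (teach pendant interface and light curtain): 0.909373 × 0.850016 = 0.772982
Parallel ([0.901476] and [0.772982]): 1 − (1 − 0.901476)(1 − 0.772982) = 0.9776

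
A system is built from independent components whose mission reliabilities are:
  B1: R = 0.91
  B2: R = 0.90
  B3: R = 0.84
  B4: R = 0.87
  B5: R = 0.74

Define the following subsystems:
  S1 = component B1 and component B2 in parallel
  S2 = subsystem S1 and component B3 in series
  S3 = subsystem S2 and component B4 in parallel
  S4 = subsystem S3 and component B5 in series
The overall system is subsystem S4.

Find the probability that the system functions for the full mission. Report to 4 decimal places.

Parallel (B1 and B2): 1 − (1 − 0.910000)(1 − 0.900000) = 0.991000
Series ([0.991000] and B3): 0.991000 × 0.840000 = 0.832440
Parallel ([0.832440] and B4): 1 − (1 − 0.832440)(1 − 0.870000) = 0.978217
Series ([0.978217] and B5): 0.978217 × 0.740000 = 0.7239

0.7239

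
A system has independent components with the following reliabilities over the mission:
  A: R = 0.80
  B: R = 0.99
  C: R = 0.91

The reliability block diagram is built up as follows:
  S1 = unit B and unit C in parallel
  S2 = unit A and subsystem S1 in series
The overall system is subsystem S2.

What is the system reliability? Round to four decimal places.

Parallel (B and C): 1 − (1 − 0.990000)(1 − 0.910000) = 0.999100
Series (A and [0.999100]): 0.800000 × 0.999100 = 0.7993

0.7993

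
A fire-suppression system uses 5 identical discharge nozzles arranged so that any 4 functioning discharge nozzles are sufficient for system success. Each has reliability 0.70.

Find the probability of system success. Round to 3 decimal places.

0.528

R = Σ_{i=4}^{5} C(5,i) p^i (1−p)^{5−i} with p = 0.70
C(5,4)·0.70^4·0.30^1 = 0.36015
C(5,5)·0.70^5·0.30^0 = 0.16807
Sum = 0.528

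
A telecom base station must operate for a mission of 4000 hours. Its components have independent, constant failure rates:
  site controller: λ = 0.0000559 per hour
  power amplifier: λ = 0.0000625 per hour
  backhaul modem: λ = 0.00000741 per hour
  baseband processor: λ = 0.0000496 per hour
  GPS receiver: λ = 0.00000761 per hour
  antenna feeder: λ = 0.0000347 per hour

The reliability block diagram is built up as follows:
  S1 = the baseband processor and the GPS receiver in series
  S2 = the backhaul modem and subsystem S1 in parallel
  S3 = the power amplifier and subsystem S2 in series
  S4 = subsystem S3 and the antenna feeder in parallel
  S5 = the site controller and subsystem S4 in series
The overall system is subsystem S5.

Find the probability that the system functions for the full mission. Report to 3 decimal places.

0.776

R(site controller) = exp(−0.0000559 × 4000) = 0.79963
R(power amplifier) = exp(−0.0000625 × 4000) = 0.77880
R(backhaul modem) = exp(−0.00000741 × 4000) = 0.97079
R(baseband processor) = exp(−0.0000496 × 4000) = 0.82004
R(GPS receiver) = exp(−0.00000761 × 4000) = 0.97002
R(antenna feeder) = exp(−0.0000347 × 4000) = 0.87040
Series (baseband processor and GPS receiver): 0.82004 × 0.97002 = 0.79546
Parallel (backhaul modem and [0.79546]): 1 − (1 − 0.97079)(1 − 0.79546) = 0.99403
Series (power amplifier and [0.99403]): 0.77880 × 0.99403 = 0.77415
Parallel ([0.77415] and antenna feeder): 1 − (1 − 0.77415)(1 − 0.87040) = 0.97073
Series (site controller and [0.97073]): 0.79963 × 0.97073 = 0.776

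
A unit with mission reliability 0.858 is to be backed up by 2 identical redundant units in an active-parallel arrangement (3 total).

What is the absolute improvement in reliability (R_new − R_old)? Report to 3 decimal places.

R_before = 0.858
R_after = 1 − (1 − 0.858)^3 = 0.997
ΔR = 0.997 − 0.858 = 0.139

0.139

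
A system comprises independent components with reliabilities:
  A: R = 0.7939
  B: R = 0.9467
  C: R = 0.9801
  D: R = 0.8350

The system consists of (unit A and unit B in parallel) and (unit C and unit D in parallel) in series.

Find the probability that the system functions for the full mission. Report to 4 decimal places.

Parallel (A and B): 1 − (1 − 0.793900)(1 − 0.946700) = 0.989015
Parallel (C and D): 1 − (1 − 0.980100)(1 − 0.835000) = 0.996717
Series ([0.989015] and [0.996717]): 0.989015 × 0.996717 = 0.9858

0.9858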